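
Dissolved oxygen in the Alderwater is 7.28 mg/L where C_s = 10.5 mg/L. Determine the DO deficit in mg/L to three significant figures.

D ≈ 3.22 mg/L

D = C_s − C = 10.5 − 7.28 = 3.22 mg/L.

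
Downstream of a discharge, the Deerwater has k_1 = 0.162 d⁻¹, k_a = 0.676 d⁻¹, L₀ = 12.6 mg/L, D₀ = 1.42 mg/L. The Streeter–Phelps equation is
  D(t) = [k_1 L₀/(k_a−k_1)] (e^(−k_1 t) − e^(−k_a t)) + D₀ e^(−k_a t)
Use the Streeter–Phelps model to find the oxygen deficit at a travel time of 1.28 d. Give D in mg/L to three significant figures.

k_1 L₀/(k_a−k_1) = 0.162×12.6/(0.676−0.162) = 2.041/0.5140 = 3.971 mg/L.
e^(−k_1 t) = e^(−0.162×1.280) = 0.8127; e^(−k_a t) = e^(−0.676×1.280) = 0.4209.
D = 3.971 × (0.8127 − 0.4209) + 1.42 × 0.4209 = 1.556 + 0.5977 = 2.154 mg/L.

D ≈ 2.15 mg/L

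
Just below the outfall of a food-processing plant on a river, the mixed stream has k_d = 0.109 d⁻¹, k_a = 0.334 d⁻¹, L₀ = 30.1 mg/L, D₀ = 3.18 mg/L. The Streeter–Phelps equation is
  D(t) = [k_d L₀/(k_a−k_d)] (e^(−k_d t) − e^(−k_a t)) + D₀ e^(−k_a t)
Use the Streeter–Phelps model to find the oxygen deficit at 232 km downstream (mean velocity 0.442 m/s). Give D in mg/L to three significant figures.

Travel time t = x/v = 232 km / (0.442 m/s) = 232000 m / 0.442 m/s = 524900 s = 6.075 d.
k_d L₀/(k_a−k_d) = 0.109×30.1/(0.334−0.109) = 3.281/0.2250 = 14.58 mg/L.
e^(−k_d t) = e^(−0.109×6.075) = 0.5157; e^(−k_a t) = e^(−0.334×6.075) = 0.1315.
D = 14.58 × (0.5157 − 0.1315) + 3.18 × 0.1315 = 5.603 + 0.4180 = 6.021 mg/L.

D ≈ 6.02 mg/L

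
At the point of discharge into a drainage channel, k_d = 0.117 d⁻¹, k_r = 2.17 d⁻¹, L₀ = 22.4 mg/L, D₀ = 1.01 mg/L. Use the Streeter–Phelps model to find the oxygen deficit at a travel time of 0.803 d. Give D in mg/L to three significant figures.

k_d L₀/(k_r−k_d) = 0.117×22.4/(2.17−0.117) = 2.621/2.053 = 1.277 mg/L.
e^(−k_d t) = e^(−0.117×0.8030) = 0.9103; e^(−k_r t) = e^(−2.17×0.8030) = 0.1751.
D = 1.277 × (0.9103 − 0.1751) + 1.01 × 0.1751 = 0.9386 + 0.1768 = 1.115 mg/L.

D ≈ 1.12 mg/L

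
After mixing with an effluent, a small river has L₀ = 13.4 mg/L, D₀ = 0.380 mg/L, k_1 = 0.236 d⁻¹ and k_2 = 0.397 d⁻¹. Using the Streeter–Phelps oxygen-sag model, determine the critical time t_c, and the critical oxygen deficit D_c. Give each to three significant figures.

t_c = [1/(k_2−k_1)] ln[(k_2/k_1)(1 − D₀(k_2−k_1)/(k_1 L₀))]
= [1/(0.397−0.236)] ln[(0.397/0.236)(1 − 0.380×0.1610/(0.236×13.4))]
= (1/0.1610) ln[1.682 × 0.9807] = 6.211 × ln(1.650) = 6.211 × 0.5006 = 3.109 d.
L(t_c) = L₀ e^(−k_1 t_c) = 13.4 × 0.4801 = 6.433 mg/L, and at the critical point k_2 D_c = k_1 L, so D_c = (0.236/0.397) × 6.433 = 3.824 mg/L.

t_c ≈ 3.11 d; D_c ≈ 3.82 mg/L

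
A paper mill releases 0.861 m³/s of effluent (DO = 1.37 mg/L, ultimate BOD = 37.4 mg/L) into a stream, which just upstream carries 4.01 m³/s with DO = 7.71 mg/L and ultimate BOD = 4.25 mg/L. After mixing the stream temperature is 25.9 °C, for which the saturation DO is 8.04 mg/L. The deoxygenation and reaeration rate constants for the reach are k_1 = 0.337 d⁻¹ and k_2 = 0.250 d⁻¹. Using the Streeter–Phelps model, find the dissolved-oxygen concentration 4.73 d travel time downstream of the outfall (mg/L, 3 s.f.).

DO ≈ 3.55 mg/L

Mixed DO = (4.01×7.71 + 0.861×1.37)/(4.01+0.861) = 32.10/4.871 = 6.589 mg/L.
Mixed L₀ = (4.01×4.25 + 0.861×37.4)/(4.871) = 49.24/4.871 = 10.11 mg/L.
Initial deficit D₀ = C_s − DO₀ = 8.04 − 6.589 = 1.451 mg/L.
D(4.73) = [0.337×10.11/(0.250−0.337)](e^(−0.337×4.73) − e^(−0.250×4.73)) + 1.451 e^(−0.250×4.73)
= -39.16 × (0.2031 − 0.3065) + 1.451 × 0.3065 = 4.494 mg/L.
DO = 8.04 − 4.494 = 3.546 mg/L.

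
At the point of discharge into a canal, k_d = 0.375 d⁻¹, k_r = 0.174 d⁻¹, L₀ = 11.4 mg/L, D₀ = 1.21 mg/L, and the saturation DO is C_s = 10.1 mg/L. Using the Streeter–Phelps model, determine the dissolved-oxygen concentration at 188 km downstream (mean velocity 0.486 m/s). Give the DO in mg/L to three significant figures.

DO ≈ 3.75 mg/L

Travel time t = x/v = 188 km / (0.486 m/s) = 188000 m / 0.486 m/s = 386800 s = 4.477 d.
k_d L₀/(k_r−k_d) = 0.375×11.4/(0.174−0.375) = 4.275/-0.2010 = -21.27 mg/L.
e^(−k_d t) = e^(−0.375×4.477) = 0.1866; e^(−k_r t) = e^(−0.174×4.477) = 0.4588.
D = -21.27 × (0.1866 − 0.4588) + 1.21 × 0.4588 = 5.791 + 0.5552 = 6.346 mg/L.
DO = C_s − D = 10.1 − 6.346 = 3.754 mg/L.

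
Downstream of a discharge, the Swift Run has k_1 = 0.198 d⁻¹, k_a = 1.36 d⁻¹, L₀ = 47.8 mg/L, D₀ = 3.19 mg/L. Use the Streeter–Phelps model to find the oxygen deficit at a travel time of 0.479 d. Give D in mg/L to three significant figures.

D ≈ 4.82 mg/L

k_1 L₀/(k_a−k_1) = 0.198×47.8/(1.36−0.198) = 9.464/1.162 = 8.145 mg/L.
e^(−k_1 t) = e^(−0.198×0.4790) = 0.9095; e^(−k_a t) = e^(−1.36×0.4790) = 0.5213.
D = 8.145 × (0.9095 − 0.5213) + 3.19 × 0.5213 = 3.162 + 1.663 = 4.825 mg/L.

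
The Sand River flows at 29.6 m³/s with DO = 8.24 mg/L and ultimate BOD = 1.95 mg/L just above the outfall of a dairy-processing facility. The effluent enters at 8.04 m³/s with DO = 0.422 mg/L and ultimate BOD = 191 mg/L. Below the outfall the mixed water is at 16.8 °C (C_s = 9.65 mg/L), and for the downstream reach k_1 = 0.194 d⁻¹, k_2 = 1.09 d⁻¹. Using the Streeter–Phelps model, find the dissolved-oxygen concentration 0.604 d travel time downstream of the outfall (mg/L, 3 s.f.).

Mixed DO = (29.6×8.24 + 8.04×0.422)/(29.6+8.04) = 247.3/37.64 = 6.570 mg/L.
Mixed L₀ = (29.6×1.95 + 8.04×191)/(37.64) = 1593/37.64 = 42.33 mg/L.
Initial deficit D₀ = C_s − DO₀ = 9.65 − 6.570 = 3.080 mg/L.
D(0.604) = [0.194×42.33/(1.09−0.194)](e^(−0.194×0.604) − e^(−1.09×0.604)) + 3.080 e^(−1.09×0.604)
= 9.166 × (0.8894 − 0.5177) + 3.080 × 0.5177 = 5.002 mg/L.
DO = 9.65 − 5.002 = 4.648 mg/L.

DO ≈ 4.65 mg/L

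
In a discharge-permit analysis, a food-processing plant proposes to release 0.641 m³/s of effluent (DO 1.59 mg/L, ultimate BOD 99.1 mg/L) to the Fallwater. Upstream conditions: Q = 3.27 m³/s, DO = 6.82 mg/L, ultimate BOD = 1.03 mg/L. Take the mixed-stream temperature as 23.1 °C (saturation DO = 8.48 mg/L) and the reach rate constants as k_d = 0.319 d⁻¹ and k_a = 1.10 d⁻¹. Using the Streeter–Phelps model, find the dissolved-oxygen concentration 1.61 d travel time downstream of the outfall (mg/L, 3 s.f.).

Mixed DO = (3.27×6.82 + 0.641×1.59)/(3.27+0.641) = 23.32/3.911 = 5.963 mg/L.
Mixed L₀ = (3.27×1.03 + 0.641×99.1)/(3.911) = 66.89/3.911 = 17.10 mg/L.
Initial deficit D₀ = C_s − DO₀ = 8.48 − 5.963 = 2.517 mg/L.
D(1.61) = [0.319×17.10/(1.10−0.319)](e^(−0.319×1.61) − e^(−1.10×1.61)) + 2.517 e^(−1.10×1.61)
= 6.986 × (0.5983 − 0.1702) + 2.517 × 0.1702 = 3.420 mg/L.
DO = 8.48 − 3.420 = 5.060 mg/L.

DO ≈ 5.06 mg/L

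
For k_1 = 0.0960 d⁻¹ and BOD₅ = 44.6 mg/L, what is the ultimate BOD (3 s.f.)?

L₀ ≈ 117 mg/L

BOD₅ = L₀(1 − e^(−5k_1)) ⇒ L₀ = BOD₅ / (1 − e^(−5×0.0960))
= 44.6 / (1 − 0.6188) = 44.6 / 0.3812 = 117.0 mg/L.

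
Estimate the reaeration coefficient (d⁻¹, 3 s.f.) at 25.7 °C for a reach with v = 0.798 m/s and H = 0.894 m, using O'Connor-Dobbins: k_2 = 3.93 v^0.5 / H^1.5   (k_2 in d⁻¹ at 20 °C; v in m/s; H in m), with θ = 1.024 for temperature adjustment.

k_2 ≈ 4.75 d⁻¹

k_2(20) = 3.93 × 0.798^0.5 / 0.894^1.5 = 3.93 × 0.8933 / 0.8453 = 4.153 d⁻¹.
k_2(25.7) = 4.153 × 1.024^(25.7−20) = 4.153 × 1.145 = 4.754 d⁻¹.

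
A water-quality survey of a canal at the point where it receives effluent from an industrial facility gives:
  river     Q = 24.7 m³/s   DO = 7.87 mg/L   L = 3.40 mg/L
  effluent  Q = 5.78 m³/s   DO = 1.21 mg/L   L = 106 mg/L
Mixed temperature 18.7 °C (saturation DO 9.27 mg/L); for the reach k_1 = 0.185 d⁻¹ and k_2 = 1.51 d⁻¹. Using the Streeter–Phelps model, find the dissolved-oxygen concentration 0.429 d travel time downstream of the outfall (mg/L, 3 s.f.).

DO ≈ 6.60 mg/L

Mixed DO = (24.7×7.87 + 5.78×1.21)/(24.7+5.78) = 201.4/30.48 = 6.607 mg/L.
Mixed L₀ = (24.7×3.40 + 5.78×106)/(30.48) = 696.7/30.48 = 22.86 mg/L.
Initial deficit D₀ = C_s − DO₀ = 9.27 − 6.607 = 2.663 mg/L.
D(0.429) = [0.185×22.86/(1.51−0.185)](e^(−0.185×0.429) − e^(−1.51×0.429)) + 2.663 e^(−1.51×0.429)
= 3.191 × (0.9237 − 0.5232) + 2.663 × 0.5232 = 2.671 mg/L.
DO = 9.27 − 2.671 = 6.599 mg/L.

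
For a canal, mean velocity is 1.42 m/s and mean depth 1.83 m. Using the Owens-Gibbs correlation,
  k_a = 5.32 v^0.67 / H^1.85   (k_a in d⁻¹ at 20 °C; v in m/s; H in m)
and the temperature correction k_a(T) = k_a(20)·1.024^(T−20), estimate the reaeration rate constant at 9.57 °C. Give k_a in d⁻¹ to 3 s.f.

k_a ≈ 1.72 d⁻¹

k_a(20) = 5.32 × 1.42^0.67 / 1.83^1.85 = 5.32 × 1.265 / 3.059 = 2.200 d⁻¹.
k_a(9.57) = 2.200 × 1.024^(9.57−20) = 2.200 × 0.7809 = 1.718 d⁻¹.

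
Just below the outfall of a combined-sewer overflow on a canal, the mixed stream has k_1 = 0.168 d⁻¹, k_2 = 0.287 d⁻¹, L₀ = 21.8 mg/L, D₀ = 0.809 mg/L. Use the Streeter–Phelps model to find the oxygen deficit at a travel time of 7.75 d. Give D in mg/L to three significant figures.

k_1 L₀/(k_2−k_1) = 0.168×21.8/(0.287−0.168) = 3.662/0.1190 = 30.78 mg/L.
e^(−k_1 t) = e^(−0.168×7.750) = 0.2720; e^(−k_2 t) = e^(−0.287×7.750) = 0.1081.
D = 30.78 × (0.2720 − 0.1081) + 0.809 × 0.1081 = 5.042 + 0.08749 = 5.130 mg/L.

D ≈ 5.13 mg/L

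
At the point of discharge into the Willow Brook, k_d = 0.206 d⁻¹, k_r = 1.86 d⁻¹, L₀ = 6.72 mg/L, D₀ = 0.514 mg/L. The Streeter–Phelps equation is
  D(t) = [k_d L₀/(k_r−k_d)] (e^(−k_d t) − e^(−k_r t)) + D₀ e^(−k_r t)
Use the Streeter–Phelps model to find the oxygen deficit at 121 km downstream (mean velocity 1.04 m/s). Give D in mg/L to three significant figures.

D ≈ 0.608 mg/L

Travel time t = x/v = 121 km / (1.04 m/s) = 121000 m / 1.04 m/s = 116300 s = 1.347 d.
k_d L₀/(k_r−k_d) = 0.206×6.72/(1.86−0.206) = 1.384/1.654 = 0.8370 mg/L.
e^(−k_d t) = e^(−0.206×1.347) = 0.7578; e^(−k_r t) = e^(−1.86×1.347) = 0.08170.
D = 0.8370 × (0.7578 − 0.08170) + 0.514 × 0.08170 = 0.5658 + 0.04199 = 0.6078 mg/L.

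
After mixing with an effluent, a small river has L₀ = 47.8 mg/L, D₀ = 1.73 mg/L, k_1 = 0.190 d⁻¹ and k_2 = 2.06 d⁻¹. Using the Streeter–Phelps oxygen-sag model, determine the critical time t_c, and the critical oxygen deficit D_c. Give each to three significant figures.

t_c ≈ 1.04 d; D_c ≈ 3.62 mg/L

With k_2/k_1 = 10.84 and 1 − D₀(k_2−k_1)/(k_1 L₀) = 0.6438,
t_c = ln(10.84 × 0.6438) / (2.06 − 0.190) = ln(6.980) / 1.870 = 1.943/1.870 = 1.039 d.
D_c = (k_1/k_2) L₀ e^(−k_1 t_c) = (0.190/2.06) × 47.8 × e^(−0.190×1.039) = 0.09223 × 47.8 × 0.8208 = 3.619 mg/L.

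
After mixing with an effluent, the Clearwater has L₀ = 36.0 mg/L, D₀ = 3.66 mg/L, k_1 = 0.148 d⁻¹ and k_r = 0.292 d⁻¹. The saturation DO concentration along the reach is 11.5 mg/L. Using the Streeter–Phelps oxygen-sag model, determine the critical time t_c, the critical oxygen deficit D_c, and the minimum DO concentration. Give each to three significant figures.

t_c ≈ 4.00 d; D_c ≈ 10.1 mg/L; min DO ≈ 1.40 mg/L

With k_r/k_1 = 1.973 and 1 − D₀(k_r−k_1)/(k_1 L₀) = 0.9011,
t_c = ln(1.973 × 0.9011) / (0.292 − 0.148) = ln(1.778) / 0.1440 = 0.5754/0.1440 = 3.996 d.
L(t_c) = L₀ e^(−k_1 t_c) = 36.0 × 0.5536 = 19.93 mg/L, and at the critical point k_r D_c = k_1 L, so D_c = (0.148/0.292) × 19.93 = 10.10 mg/L.
Minimum DO = C_s − D_c = 11.5 − 10.10 = 1.399 mg/L.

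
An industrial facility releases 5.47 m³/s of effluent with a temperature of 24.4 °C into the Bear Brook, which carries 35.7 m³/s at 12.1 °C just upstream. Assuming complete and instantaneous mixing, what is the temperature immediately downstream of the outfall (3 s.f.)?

Flow-weighted mixing: C = (Q_r C_r + Q_w C_w)/(Q_r + Q_w)
= (35.7×12.1 + 5.47×24.4)/(35.7 + 5.47) = 565.4/41.17 = 13.73 °C.

13.7 °C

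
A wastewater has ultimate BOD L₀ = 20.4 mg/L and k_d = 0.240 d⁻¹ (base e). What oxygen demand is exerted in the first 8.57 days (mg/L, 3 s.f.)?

y ≈ 17.8 mg/L

y_t = L₀(1 − e^(−k_d t)) = 20.4 × (1 − e^(−0.240×8.57))
= 20.4 × (1 − 0.1279) = 20.4 × 0.8721 = 17.79 mg/L.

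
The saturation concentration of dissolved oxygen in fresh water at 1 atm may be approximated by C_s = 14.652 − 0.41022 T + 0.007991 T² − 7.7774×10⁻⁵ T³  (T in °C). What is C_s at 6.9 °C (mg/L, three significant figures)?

C_s ≈ 12.2 mg/L

C_s = 14.652 − 0.41022×6.9 + 0.007991×6.9² − 7.7774×10⁻⁵×6.9³ = 12.18 mg/L.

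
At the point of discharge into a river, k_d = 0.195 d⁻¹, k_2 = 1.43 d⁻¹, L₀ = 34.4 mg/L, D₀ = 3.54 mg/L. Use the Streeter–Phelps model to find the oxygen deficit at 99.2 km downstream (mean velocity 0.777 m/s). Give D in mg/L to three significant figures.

Travel time t = x/v = 99.2 km / (0.777 m/s) = 99200 m / 0.777 m/s = 127700 s = 1.478 d.
k_d L₀/(k_2−k_d) = 0.195×34.4/(1.43−0.195) = 6.708/1.235 = 5.432 mg/L.
e^(−k_d t) = e^(−0.195×1.478) = 0.7497; e^(−k_2 t) = e^(−1.43×1.478) = 0.1209.
D = 5.432 × (0.7497 − 0.1209) + 3.54 × 0.1209 = 3.415 + 0.4279 = 3.843 mg/L.

D ≈ 3.84 mg/L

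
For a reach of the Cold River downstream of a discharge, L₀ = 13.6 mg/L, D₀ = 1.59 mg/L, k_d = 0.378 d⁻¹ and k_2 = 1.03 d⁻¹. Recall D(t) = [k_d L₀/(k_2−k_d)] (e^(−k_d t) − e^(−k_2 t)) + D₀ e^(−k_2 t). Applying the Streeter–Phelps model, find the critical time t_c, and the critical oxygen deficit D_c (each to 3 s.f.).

t_c ≈ 1.19 d; D_c ≈ 3.18 mg/L

t_c = [1/(k_2−k_d)] ln[(k_2/k_d)(1 − D₀(k_2−k_d)/(k_d L₀))]
= [1/(1.03−0.378)] ln[(1.03/0.378)(1 − 1.59×0.6520/(0.378×13.6))]
= (1/0.6520) ln[2.725 × 0.7983] = 1.534 × ln(2.175) = 1.534 × 0.7772 = 1.192 d.
L(t_c) = L₀ e^(−k_d t_c) = 13.6 × 0.6373 = 8.667 mg/L, and at the critical point k_2 D_c = k_d L, so D_c = (0.378/1.03) × 8.667 = 3.181 mg/L.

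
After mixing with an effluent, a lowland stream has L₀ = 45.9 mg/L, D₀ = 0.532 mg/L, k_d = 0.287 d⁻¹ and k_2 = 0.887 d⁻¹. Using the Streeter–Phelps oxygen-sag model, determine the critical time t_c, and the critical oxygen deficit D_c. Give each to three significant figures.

t_c ≈ 1.84 d; D_c ≈ 8.76 mg/L

At the critical point dD/dt = 0, so k_d L₀ e^(−k_d t) = k_2 D. Substituting D(t) from the Streeter–Phelps equation and solving for t gives
t_c = ln[(k_2/k_d)(1 − D₀(k_2−k_d)/(k_d L₀))] / (k_2−k_d).
Here k_2−k_d = 0.6000 d⁻¹ and 1 − D₀(k_2−k_d)/(k_d L₀) = 1 − 0.532×0.6000/(0.287×45.9) = 0.9758, so
t_c = ln(3.091 × 0.9758) / 0.6000 = 1.104 / 0.6000 = 1.840 d.
L(t_c) = L₀ e^(−k_d t_c) = 45.9 × 0.5898 = 27.07 mg/L, and at the critical point k_2 D_c = k_d L, so D_c = (0.287/0.887) × 27.07 = 8.759 mg/L.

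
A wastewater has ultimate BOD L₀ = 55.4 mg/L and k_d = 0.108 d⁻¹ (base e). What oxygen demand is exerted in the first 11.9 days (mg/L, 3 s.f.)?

y ≈ 40.1 mg/L

y_t = L₀(1 − e^(−k_d t)) = 55.4 × (1 − e^(−0.108×11.9))
= 55.4 × (1 − 0.2766) = 55.4 × 0.7234 = 40.08 mg/L.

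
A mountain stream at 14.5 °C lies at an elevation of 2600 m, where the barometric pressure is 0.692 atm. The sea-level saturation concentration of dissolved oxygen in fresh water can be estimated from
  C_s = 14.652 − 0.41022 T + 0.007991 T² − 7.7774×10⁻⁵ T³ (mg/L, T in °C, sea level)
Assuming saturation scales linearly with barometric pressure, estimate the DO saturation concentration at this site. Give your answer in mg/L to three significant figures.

C_s ≈ 7.02 mg/L

At sea level: C_s = 14.652 − 0.41022×14.5 + 0.007991×14.5² − 7.7774×10⁻⁵×14.5³ = 10.15 mg/L.
Pressure correction: C_s' = 10.15 × 0.692 = 7.022 mg/L.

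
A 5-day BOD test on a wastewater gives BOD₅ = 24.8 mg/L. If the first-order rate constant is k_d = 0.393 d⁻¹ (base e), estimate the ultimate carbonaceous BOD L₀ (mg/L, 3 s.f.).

L₀ ≈ 28.8 mg/L

BOD₅ = L₀(1 − e^(−5k_d)) ⇒ L₀ = BOD₅ / (1 − e^(−5×0.393))
= 24.8 / (1 − 0.1402) = 24.8 / 0.8598 = 28.84 mg/L.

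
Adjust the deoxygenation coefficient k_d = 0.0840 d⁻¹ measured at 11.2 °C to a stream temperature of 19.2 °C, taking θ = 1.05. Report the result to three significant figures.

k_d ≈ 0.124 d⁻¹

k_d(T₂) = k_d(T₁) · θ^(T₂−T₁) = 0.0840 × 1.05^(19.2−11.2)
= 0.0840 × 1.05^8.00 = 0.0840 × 1.477 = 0.1241 d⁻¹.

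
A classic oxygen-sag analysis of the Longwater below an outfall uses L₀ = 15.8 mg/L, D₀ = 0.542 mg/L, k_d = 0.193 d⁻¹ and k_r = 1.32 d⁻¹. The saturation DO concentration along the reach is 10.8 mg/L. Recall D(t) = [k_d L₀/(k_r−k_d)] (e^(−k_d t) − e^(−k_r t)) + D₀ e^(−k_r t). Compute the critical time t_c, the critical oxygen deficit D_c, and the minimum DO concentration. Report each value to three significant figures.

t_c ≈ 1.51 d; D_c ≈ 1.73 mg/L; min DO ≈ 9.07 mg/L

With k_r/k_d = 6.839 and 1 − D₀(k_r−k_d)/(k_d L₀) = 0.7997,
t_c = ln(6.839 × 0.7997) / (1.32 − 0.193) = ln(5.469) / 1.127 = 1.699/1.127 = 1.508 d.
L(t_c) = L₀ e^(−k_d t_c) = 15.8 × 0.7475 = 11.81 mg/L, and at the critical point k_r D_c = k_d L, so D_c = (0.193/1.32) × 11.81 = 1.727 mg/L.
Minimum DO = C_s − D_c = 10.8 − 1.727 = 9.073 mg/L.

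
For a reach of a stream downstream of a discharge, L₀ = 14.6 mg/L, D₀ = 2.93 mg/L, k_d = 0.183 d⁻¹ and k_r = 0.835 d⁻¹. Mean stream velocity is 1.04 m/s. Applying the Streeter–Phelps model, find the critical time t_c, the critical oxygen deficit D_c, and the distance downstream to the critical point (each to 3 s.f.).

t_c ≈ 0.403 d; D_c ≈ 2.97 mg/L; x_c ≈ 36.2 km

At the critical point dD/dt = 0, so k_d L₀ e^(−k_d t) = k_r D. Substituting D(t) from the Streeter–Phelps equation and solving for t gives
t_c = ln[(k_r/k_d)(1 − D₀(k_r−k_d)/(k_d L₀))] / (k_r−k_d).
Here k_r−k_d = 0.6520 d⁻¹ and 1 − D₀(k_r−k_d)/(k_d L₀) = 1 − 2.93×0.6520/(0.183×14.6) = 0.2850, so
t_c = ln(4.563 × 0.2850) / 0.6520 = 0.2626 / 0.6520 = 0.4028 d.
L(t_c) = L₀ e^(−k_d t_c) = 14.6 × 0.9289 = 13.56 mg/L, and at the critical point k_r D_c = k_d L, so D_c = (0.183/0.835) × 13.56 = 2.972 mg/L.
x_c = v t_c = 1.04 m/s × 0.4028 d × 86400 s/d = 36200 m ≈ 36.2 km.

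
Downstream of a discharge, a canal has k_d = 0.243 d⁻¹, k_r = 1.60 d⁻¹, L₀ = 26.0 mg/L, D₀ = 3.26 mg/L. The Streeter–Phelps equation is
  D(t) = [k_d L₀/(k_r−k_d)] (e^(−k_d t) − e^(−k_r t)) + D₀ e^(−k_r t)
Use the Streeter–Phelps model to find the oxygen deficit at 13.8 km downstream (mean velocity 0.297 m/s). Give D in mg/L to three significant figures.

D ≈ 3.50 mg/L

Travel time t = x/v = 13.8 km / (0.297 m/s) = 13800 m / 0.297 m/s = 46460 s = 0.5378 d.
k_d L₀/(k_r−k_d) = 0.243×26.0/(1.60−0.243) = 6.318/1.357 = 4.656 mg/L.
e^(−k_d t) = e^(−0.243×0.5378) = 0.8775; e^(−k_r t) = e^(−1.60×0.5378) = 0.4230.
D = 4.656 × (0.8775 − 0.4230) + 3.26 × 0.4230 = 2.116 + 1.379 = 3.495 mg/L.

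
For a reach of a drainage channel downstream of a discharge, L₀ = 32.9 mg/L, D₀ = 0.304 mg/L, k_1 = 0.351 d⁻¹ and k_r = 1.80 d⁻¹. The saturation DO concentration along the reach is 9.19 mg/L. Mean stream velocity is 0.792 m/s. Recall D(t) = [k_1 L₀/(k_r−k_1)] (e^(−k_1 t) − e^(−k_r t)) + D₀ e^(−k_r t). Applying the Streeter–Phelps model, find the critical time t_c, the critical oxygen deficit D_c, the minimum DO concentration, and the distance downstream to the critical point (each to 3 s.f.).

t_c ≈ 1.10 d; D_c ≈ 4.36 mg/L; min DO ≈ 4.83 mg/L; x_c ≈ 75.4 km

At the critical point dD/dt = 0, so k_1 L₀ e^(−k_1 t) = k_r D. Substituting D(t) from the Streeter–Phelps equation and solving for t gives
t_c = ln[(k_r/k_1)(1 − D₀(k_r−k_1)/(k_1 L₀))] / (k_r−k_1).
Here k_r−k_1 = 1.449 d⁻¹ and 1 − D₀(k_r−k_1)/(k_1 L₀) = 1 − 0.304×1.449/(0.351×32.9) = 0.9619, so
t_c = ln(5.128 × 0.9619) / 1.449 = 1.596 / 1.449 = 1.101 d.
L(t_c) = L₀ e^(−k_1 t_c) = 32.9 × 0.6794 = 22.35 mg/L, and at the critical point k_r D_c = k_1 L, so D_c = (0.351/1.80) × 22.35 = 4.359 mg/L.
Minimum DO = C_s − D_c = 9.19 − 4.359 = 4.831 mg/L.
x_c = v t_c = 0.792 m/s × 1.101 d × 86400 s/d = 75360 m ≈ 75.4 km.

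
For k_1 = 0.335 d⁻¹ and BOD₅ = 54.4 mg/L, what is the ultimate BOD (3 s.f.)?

L₀ ≈ 66.9 mg/L

BOD₅ = L₀(1 − e^(−5k_1)) ⇒ L₀ = BOD₅ / (1 − e^(−5×0.335))
= 54.4 / (1 − 0.1873) = 54.4 / 0.8127 = 66.94 mg/L.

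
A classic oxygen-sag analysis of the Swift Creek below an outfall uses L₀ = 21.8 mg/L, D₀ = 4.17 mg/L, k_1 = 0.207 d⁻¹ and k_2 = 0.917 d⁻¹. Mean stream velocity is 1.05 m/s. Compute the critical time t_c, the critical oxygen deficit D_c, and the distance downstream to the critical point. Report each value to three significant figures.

t_c ≈ 0.593 d; D_c ≈ 4.35 mg/L; x_c ≈ 53.8 km

With k_2/k_1 = 4.430 and 1 − D₀(k_2−k_1)/(k_1 L₀) = 0.3439,
t_c = ln(4.430 × 0.3439) / (0.917 − 0.207) = ln(1.523) / 0.7100 = 0.4210/0.7100 = 0.5930 d.
L(t_c) = L₀ e^(−k_1 t_c) = 21.8 × 0.8845 = 19.28 mg/L, and at the critical point k_2 D_c = k_1 L, so D_c = (0.207/0.917) × 19.28 = 4.353 mg/L.
x_c = v t_c = 1.05 m/s × 0.5930 d × 86400 s/d = 53790 m ≈ 53.8 km.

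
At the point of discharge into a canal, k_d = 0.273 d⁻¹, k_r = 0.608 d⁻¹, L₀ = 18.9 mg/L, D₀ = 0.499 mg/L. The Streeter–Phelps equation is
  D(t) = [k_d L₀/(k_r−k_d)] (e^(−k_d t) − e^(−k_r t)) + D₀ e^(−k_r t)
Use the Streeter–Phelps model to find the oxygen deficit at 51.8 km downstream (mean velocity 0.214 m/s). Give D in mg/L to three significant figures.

D ≈ 4.45 mg/L

Travel time t = x/v = 51.8 km / (0.214 m/s) = 51800 m / 0.214 m/s = 242100 s = 2.802 d.
k_d L₀/(k_r−k_d) = 0.273×18.9/(0.608−0.273) = 5.160/0.3350 = 15.40 mg/L.
e^(−k_d t) = e^(−0.273×2.802) = 0.4654; e^(−k_r t) = e^(−0.608×2.802) = 0.1821.
D = 15.40 × (0.4654 − 0.1821) + 0.499 × 0.1821 = 4.364 + 0.09085 = 4.455 mg/L.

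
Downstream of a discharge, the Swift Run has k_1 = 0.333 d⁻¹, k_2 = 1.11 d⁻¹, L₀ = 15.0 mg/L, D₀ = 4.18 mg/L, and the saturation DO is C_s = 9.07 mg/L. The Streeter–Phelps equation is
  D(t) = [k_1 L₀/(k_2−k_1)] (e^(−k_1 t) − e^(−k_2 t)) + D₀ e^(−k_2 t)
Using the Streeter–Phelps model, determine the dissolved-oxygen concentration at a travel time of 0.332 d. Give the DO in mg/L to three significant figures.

DO ≈ 4.87 mg/L

k_1 L₀/(k_2−k_1) = 0.333×15.0/(1.11−0.333) = 4.995/0.7770 = 6.429 mg/L.
e^(−k_1 t) = e^(−0.333×0.3320) = 0.8953; e^(−k_2 t) = e^(−1.11×0.3320) = 0.6918.
D = 6.429 × (0.8953 − 0.6918) + 4.18 × 0.6918 = 1.309 + 2.892 = 4.200 mg/L.
DO = C_s − D = 9.07 − 4.200 = 4.870 mg/L.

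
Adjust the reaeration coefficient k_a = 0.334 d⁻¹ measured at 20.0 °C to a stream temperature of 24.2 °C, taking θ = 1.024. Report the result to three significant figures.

k_a(T₂) = k_a(T₁) · θ^(T₂−T₁) = 0.334 × 1.024^(24.2−20.0)
= 0.334 × 1.024^4.20 = 0.334 × 1.105 = 0.3690 d⁻¹.

k_a ≈ 0.369 d⁻¹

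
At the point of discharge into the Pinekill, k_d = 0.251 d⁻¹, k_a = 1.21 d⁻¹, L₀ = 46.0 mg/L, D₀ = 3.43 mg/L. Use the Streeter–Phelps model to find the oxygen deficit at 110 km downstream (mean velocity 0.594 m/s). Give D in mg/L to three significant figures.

Travel time t = x/v = 110 km / (0.594 m/s) = 110000 m / 0.594 m/s = 185200 s = 2.143 d.
k_d L₀/(k_a−k_d) = 0.251×46.0/(1.21−0.251) = 11.55/0.9590 = 12.04 mg/L.
e^(−k_d t) = e^(−0.251×2.143) = 0.5839; e^(−k_a t) = e^(−1.21×2.143) = 0.07476.
D = 12.04 × (0.5839 − 0.07476) + 3.43 × 0.07476 = 6.130 + 0.2564 = 6.387 mg/L.

D ≈ 6.39 mg/L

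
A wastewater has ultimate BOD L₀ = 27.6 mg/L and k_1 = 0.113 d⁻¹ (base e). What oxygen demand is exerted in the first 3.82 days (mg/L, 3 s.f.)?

y ≈ 9.68 mg/L

y_t = L₀(1 − e^(−k_1 t)) = 27.6 × (1 − e^(−0.113×3.82))
= 27.6 × (1 − 0.6494) = 27.6 × 0.3506 = 9.676 mg/L.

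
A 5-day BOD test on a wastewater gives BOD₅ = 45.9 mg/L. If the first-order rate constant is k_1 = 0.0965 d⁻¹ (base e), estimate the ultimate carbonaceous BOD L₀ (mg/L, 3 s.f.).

L₀ ≈ 120 mg/L

BOD₅ = L₀(1 − e^(−5k_1)) ⇒ L₀ = BOD₅ / (1 − e^(−5×0.0965))
= 45.9 / (1 − 0.6172) = 45.9 / 0.3828 = 119.9 mg/L.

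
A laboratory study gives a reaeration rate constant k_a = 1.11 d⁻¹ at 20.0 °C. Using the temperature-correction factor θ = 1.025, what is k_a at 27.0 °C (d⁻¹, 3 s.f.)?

k_a(T₂) = k_a(T₁) · θ^(T₂−T₁) = 1.11 × 1.025^(27.0−20.0)
= 1.11 × 1.025^7.00 = 1.11 × 1.189 = 1.319 d⁻¹.

k_a ≈ 1.32 d⁻¹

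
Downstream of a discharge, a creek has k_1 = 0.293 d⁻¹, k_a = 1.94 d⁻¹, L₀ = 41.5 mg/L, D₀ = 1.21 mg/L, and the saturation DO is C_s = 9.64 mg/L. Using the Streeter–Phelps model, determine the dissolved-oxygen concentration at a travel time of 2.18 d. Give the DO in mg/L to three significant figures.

k_1 L₀/(k_a−k_1) = 0.293×41.5/(1.94−0.293) = 12.16/1.647 = 7.383 mg/L.
e^(−k_1 t) = e^(−0.293×2.180) = 0.5280; e^(−k_a t) = e^(−1.94×2.180) = 0.01456.
D = 7.383 × (0.5280 − 0.01456) + 1.21 × 0.01456 = 3.790 + 0.01762 = 3.808 mg/L.
DO = C_s − D = 9.64 − 3.808 = 5.832 mg/L.

DO ≈ 5.83 mg/L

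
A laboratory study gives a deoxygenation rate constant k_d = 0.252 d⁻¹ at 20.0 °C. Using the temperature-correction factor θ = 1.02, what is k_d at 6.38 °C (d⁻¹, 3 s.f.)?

k_d(T₂) = k_d(T₁) · θ^(T₂−T₁) = 0.252 × 1.02^(6.38−20.0)
= 0.252 × 1.02^-13.6 = 0.252 × 0.7636 = 0.1924 d⁻¹.

k_d ≈ 0.192 d⁻¹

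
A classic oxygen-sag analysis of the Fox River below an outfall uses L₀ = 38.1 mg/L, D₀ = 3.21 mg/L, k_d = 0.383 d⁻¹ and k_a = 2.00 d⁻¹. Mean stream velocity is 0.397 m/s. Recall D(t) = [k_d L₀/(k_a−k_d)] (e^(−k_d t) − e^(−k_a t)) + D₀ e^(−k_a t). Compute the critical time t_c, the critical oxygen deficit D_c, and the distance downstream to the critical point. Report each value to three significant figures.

t_c = [1/(k_a−k_d)] ln[(k_a/k_d)(1 − D₀(k_a−k_d)/(k_d L₀))]
= [1/(2.00−0.383)] ln[(2.00/0.383)(1 − 3.21×1.617/(0.383×38.1))]
= (1/1.617) ln[5.222 × 0.6443] = 0.6184 × ln(3.364) = 0.6184 × 1.213 = 0.7503 d.
D_c = (k_d/k_a) L₀ e^(−k_d t_c) = (0.383/2.00) × 38.1 × e^(−0.383×0.7503) = 0.1915 × 38.1 × 0.7502 = 5.474 mg/L.
x_c = v t_c = 0.397 m/s × 0.7503 d × 86400 s/d = 25740 m ≈ 25.7 km.

t_c ≈ 0.750 d; D_c ≈ 5.47 mg/L; x_c ≈ 25.7 km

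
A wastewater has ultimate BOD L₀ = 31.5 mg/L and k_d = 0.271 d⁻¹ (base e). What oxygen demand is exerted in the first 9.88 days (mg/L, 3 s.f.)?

y ≈ 29.3 mg/L

y_t = L₀(1 − e^(−k_d t)) = 31.5 × (1 − e^(−0.271×9.88))
= 31.5 × (1 − 0.06874) = 31.5 × 0.9313 = 29.33 mg/L.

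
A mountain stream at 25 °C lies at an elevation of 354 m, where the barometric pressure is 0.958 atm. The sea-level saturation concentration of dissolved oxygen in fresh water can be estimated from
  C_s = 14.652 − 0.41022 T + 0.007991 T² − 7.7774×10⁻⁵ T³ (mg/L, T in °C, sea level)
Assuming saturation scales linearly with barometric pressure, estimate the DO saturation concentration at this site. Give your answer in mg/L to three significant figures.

C_s ≈ 7.83 mg/L

At sea level: C_s = 14.652 − 0.41022×25 + 0.007991×25² − 7.7774×10⁻⁵×25³ = 8.176 mg/L.
Pressure correction: C_s' = 8.176 × 0.958 = 7.832 mg/L.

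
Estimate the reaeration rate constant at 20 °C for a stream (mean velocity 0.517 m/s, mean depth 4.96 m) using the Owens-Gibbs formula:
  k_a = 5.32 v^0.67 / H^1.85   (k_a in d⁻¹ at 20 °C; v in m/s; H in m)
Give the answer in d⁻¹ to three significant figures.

k_a = 5.32 × 0.517^0.67 / 4.96^1.85 = 5.32 × 0.6427 / 19.35 = 0.1767 d⁻¹.

k_a ≈ 0.177 d⁻¹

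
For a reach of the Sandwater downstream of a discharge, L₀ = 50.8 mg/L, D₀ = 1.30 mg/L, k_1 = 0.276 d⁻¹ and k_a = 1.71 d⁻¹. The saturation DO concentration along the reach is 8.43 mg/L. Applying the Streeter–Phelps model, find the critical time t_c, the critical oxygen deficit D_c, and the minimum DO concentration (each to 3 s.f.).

At the critical point dD/dt = 0, so k_1 L₀ e^(−k_1 t) = k_a D. Substituting D(t) from the Streeter–Phelps equation and solving for t gives
t_c = ln[(k_a/k_1)(1 − D₀(k_a−k_1)/(k_1 L₀))] / (k_a−k_1).
Here k_a−k_1 = 1.434 d⁻¹ and 1 − D₀(k_a−k_1)/(k_1 L₀) = 1 − 1.30×1.434/(0.276×50.8) = 0.8670, so
t_c = ln(6.196 × 0.8670) / 1.434 = 1.681 / 1.434 = 1.172 d.
D_c = (k_1/k_a) L₀ e^(−k_1 t_c) = (0.276/1.71) × 50.8 × e^(−0.276×1.172) = 0.1614 × 50.8 × 0.7236 = 5.933 mg/L.
Minimum DO = C_s − D_c = 8.43 − 5.933 = 2.497 mg/L.

t_c ≈ 1.17 d; D_c ≈ 5.93 mg/L; min DO ≈ 2.50 mg/L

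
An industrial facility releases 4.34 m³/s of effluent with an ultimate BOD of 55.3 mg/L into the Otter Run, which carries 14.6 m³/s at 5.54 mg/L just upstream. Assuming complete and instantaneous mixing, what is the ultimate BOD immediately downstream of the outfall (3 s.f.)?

16.9 mg/L

Flow-weighted mixing: C = (Q_r C_r + Q_w C_w)/(Q_r + Q_w)
= (14.6×5.54 + 4.34×55.3)/(14.6 + 4.34) = 320.9/18.94 = 16.94 mg/L.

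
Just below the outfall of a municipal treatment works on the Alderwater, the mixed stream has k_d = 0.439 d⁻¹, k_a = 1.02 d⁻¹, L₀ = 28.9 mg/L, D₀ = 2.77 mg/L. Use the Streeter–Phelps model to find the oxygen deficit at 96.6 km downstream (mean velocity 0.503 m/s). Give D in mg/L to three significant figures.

D ≈ 6.25 mg/L

Travel time t = x/v = 96.6 km / (0.503 m/s) = 96600 m / 0.503 m/s = 192000 s = 2.223 d.
k_d L₀/(k_a−k_d) = 0.439×28.9/(1.02−0.439) = 12.69/0.5810 = 21.84 mg/L.
e^(−k_d t) = e^(−0.439×2.223) = 0.3769; e^(−k_a t) = e^(−1.02×2.223) = 0.1036.
D = 21.84 × (0.3769 − 0.1036) + 2.77 × 0.1036 = 5.968 + 0.2870 = 6.255 mg/L.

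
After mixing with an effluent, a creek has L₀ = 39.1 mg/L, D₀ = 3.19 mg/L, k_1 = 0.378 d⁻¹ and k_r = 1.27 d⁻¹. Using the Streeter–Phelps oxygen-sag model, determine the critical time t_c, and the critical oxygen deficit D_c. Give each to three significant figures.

t_c ≈ 1.12 d; D_c ≈ 7.62 mg/L

With k_r/k_1 = 3.360 and 1 − D₀(k_r−k_1)/(k_1 L₀) = 0.8075,
t_c = ln(3.360 × 0.8075) / (1.27 − 0.378) = ln(2.713) / 0.8920 = 0.9980/0.8920 = 1.119 d.
D_c = (k_1/k_r) L₀ e^(−k_1 t_c) = (0.378/1.27) × 39.1 × e^(−0.378×1.119) = 0.2976 × 39.1 × 0.6551 = 7.624 mg/L.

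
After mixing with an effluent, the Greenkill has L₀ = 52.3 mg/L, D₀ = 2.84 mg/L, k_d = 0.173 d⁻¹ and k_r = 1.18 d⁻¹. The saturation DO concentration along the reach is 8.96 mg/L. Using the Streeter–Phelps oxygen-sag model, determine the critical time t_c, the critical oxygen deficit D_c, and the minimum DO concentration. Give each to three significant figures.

t_c = [1/(k_r−k_d)] ln[(k_r/k_d)(1 − D₀(k_r−k_d)/(k_d L₀))]
= [1/(1.18−0.173)] ln[(1.18/0.173)(1 − 2.84×1.007/(0.173×52.3))]
= (1/1.007) ln[6.821 × 0.6839] = 0.9930 × ln(4.665) = 0.9930 × 1.540 = 1.529 d.
D_c = (k_d/k_r) L₀ e^(−k_d t_c) = (0.173/1.18) × 52.3 × e^(−0.173×1.529) = 0.1466 × 52.3 × 0.7675 = 5.885 mg/L.
Minimum DO = C_s − D_c = 8.96 − 5.885 = 3.075 mg/L.

t_c ≈ 1.53 d; D_c ≈ 5.89 mg/L; min DO ≈ 3.07 mg/L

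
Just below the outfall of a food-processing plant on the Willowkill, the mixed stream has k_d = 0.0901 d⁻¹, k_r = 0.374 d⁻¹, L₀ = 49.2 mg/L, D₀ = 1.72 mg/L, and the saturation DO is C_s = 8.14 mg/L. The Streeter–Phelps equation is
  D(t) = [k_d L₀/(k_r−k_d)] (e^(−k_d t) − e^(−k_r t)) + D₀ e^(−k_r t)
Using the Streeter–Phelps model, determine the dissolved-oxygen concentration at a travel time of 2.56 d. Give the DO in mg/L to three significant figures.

k_d L₀/(k_r−k_d) = 0.0901×49.2/(0.374−0.0901) = 4.433/0.2839 = 15.61 mg/L.
e^(−k_d t) = e^(−0.0901×2.560) = 0.7940; e^(−k_r t) = e^(−0.374×2.560) = 0.3839.
D = 15.61 × (0.7940 − 0.3839) + 1.72 × 0.3839 = 6.404 + 0.6603 = 7.064 mg/L.
DO = C_s − D = 8.14 − 7.064 = 1.076 mg/L.

DO ≈ 1.08 mg/L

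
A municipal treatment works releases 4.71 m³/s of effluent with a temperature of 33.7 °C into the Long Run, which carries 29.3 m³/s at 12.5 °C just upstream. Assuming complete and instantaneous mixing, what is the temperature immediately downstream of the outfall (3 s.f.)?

15.4 °C

Flow-weighted mixing: C = (Q_r C_r + Q_w C_w)/(Q_r + Q_w)
= (29.3×12.5 + 4.71×33.7)/(29.3 + 4.71) = 525.0/34.01 = 15.44 °C.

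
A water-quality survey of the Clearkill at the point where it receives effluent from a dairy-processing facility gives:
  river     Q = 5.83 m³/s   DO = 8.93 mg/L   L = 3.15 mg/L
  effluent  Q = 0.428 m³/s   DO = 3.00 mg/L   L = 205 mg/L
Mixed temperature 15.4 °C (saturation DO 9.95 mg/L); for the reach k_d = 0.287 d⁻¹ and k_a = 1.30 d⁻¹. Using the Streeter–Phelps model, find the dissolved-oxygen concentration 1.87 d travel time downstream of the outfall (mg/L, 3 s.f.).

DO ≈ 7.44 mg/L

Mixed DO = (5.83×8.93 + 0.428×3.00)/(5.83+0.428) = 53.35/6.258 = 8.524 mg/L.
Mixed L₀ = (5.83×3.15 + 0.428×205)/(6.258) = 106.1/6.258 = 16.96 mg/L.
Initial deficit D₀ = C_s − DO₀ = 9.95 − 8.524 = 1.426 mg/L.
D(1.87) = [0.287×16.96/(1.30−0.287)](e^(−0.287×1.87) − e^(−1.30×1.87)) + 1.426 e^(−1.30×1.87)
= 4.804 × (0.5847 − 0.08795) + 1.426 × 0.08795 = 2.511 mg/L.
DO = 9.95 − 2.511 = 7.439 mg/L.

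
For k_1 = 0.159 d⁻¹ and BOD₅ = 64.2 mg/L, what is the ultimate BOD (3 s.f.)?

L₀ ≈ 117 mg/L

BOD₅ = L₀(1 − e^(−5k_1)) ⇒ L₀ = BOD₅ / (1 − e^(−5×0.159))
= 64.2 / (1 − 0.4516) = 64.2 / 0.5484 = 117.1 mg/L.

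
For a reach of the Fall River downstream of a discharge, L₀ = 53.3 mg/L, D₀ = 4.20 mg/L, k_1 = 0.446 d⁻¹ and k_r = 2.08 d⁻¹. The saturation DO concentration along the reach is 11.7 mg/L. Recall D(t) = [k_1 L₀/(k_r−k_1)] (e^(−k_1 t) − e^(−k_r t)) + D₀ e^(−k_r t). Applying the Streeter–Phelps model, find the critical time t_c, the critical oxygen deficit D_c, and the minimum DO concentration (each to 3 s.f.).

t_c = [1/(k_r−k_1)] ln[(k_r/k_1)(1 − D₀(k_r−k_1)/(k_1 L₀))]
= [1/(2.08−0.446)] ln[(2.08/0.446)(1 − 4.20×1.634/(0.446×53.3))]
= (1/1.634) ln[4.664 × 0.7113] = 0.6120 × ln(3.317) = 0.6120 × 1.199 = 0.7339 d.
L(t_c) = L₀ e^(−k_1 t_c) = 53.3 × 0.7209 = 38.42 mg/L, and at the critical point k_r D_c = k_1 L, so D_c = (0.446/2.08) × 38.42 = 8.239 mg/L.
Minimum DO = C_s − D_c = 11.7 − 8.239 = 3.461 mg/L.

t_c ≈ 0.734 d; D_c ≈ 8.24 mg/L; min DO ≈ 3.46 mg/L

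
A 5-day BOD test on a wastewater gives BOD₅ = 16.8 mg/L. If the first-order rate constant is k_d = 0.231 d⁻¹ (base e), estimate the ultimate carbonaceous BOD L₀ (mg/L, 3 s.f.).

BOD₅ = L₀(1 − e^(−5k_d)) ⇒ L₀ = BOD₅ / (1 − e^(−5×0.231))
= 16.8 / (1 − 0.3151) = 16.8 / 0.6849 = 24.53 mg/L.

L₀ ≈ 24.5 mg/L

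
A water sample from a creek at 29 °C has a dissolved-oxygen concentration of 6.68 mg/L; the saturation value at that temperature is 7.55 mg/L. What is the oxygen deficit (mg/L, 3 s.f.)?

D = C_s − C = 7.55 − 6.68 = 0.870 mg/L.

D ≈ 0.870 mg/L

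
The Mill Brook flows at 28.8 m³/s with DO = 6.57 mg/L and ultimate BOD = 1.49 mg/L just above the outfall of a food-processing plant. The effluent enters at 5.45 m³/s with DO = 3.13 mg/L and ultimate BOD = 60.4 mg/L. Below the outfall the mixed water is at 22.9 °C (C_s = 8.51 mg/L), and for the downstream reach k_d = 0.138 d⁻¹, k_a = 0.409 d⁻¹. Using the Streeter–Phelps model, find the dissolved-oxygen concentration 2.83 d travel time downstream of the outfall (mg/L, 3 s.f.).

DO ≈ 5.72 mg/L

Mixed DO = (28.8×6.57 + 5.45×3.13)/(28.8+5.45) = 206.3/34.25 = 6.023 mg/L.
Mixed L₀ = (28.8×1.49 + 5.45×60.4)/(34.25) = 372.1/34.25 = 10.86 mg/L.
Initial deficit D₀ = C_s − DO₀ = 8.51 − 6.023 = 2.487 mg/L.
D(2.83) = [0.138×10.86/(0.409−0.138)](e^(−0.138×2.83) − e^(−0.409×2.83)) + 2.487 e^(−0.409×2.83)
= 5.532 × (0.6767 − 0.3143) + 2.487 × 0.3143 = 2.787 mg/L.
DO = 8.51 − 2.787 = 5.723 mg/L.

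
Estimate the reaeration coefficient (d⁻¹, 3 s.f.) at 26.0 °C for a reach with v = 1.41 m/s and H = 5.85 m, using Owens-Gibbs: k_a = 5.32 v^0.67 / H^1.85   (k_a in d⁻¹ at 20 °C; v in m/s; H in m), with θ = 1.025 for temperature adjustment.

k_a ≈ 0.296 d⁻¹

k_a(20) = 5.32 × 1.41^0.67 / 5.85^1.85 = 5.32 × 1.259 / 26.26 = 0.2551 d⁻¹.
k_a(26.0) = 0.2551 × 1.025^(26.0−20) = 0.2551 × 1.160 = 0.2958 d⁻¹.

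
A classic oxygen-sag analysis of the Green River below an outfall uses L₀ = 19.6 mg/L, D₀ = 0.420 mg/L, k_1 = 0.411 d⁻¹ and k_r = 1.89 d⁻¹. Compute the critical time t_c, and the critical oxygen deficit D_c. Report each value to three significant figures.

t_c = [1/(k_r−k_1)] ln[(k_r/k_1)(1 − D₀(k_r−k_1)/(k_1 L₀))]
= [1/(1.89−0.411)] ln[(1.89/0.411)(1 − 0.420×1.479/(0.411×19.6))]
= (1/1.479) ln[4.599 × 0.9229] = 0.6761 × ln(4.244) = 0.6761 × 1.445 = 0.9773 d.
D_c = (k_1/k_r) L₀ e^(−k_1 t_c) = (0.411/1.89) × 19.6 × e^(−0.411×0.9773) = 0.2175 × 19.6 × 0.6692 = 2.852 mg/L.

t_c ≈ 0.977 d; D_c ≈ 2.85 mg/L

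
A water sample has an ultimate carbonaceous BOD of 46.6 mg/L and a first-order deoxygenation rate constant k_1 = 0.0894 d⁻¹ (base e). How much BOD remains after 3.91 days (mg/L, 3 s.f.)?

L_t = L₀ e^(−k_1 t) = 46.6 × e^(−0.0894×3.91) = 46.6 × 0.7050 = 32.85 mg/L.

L ≈ 32.9 mg/L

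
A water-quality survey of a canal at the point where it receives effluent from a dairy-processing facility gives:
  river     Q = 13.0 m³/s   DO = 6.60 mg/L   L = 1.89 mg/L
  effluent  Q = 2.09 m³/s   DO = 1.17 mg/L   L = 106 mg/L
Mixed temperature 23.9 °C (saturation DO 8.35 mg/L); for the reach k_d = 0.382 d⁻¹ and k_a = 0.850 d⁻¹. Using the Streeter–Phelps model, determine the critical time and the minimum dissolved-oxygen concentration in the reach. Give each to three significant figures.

t_c ≈ 1.26 d; minimum DO ≈ 3.83 mg/L

Mixed DO = (13.0×6.60 + 2.09×1.17)/(13.0+2.09) = 88.25/15.09 = 5.848 mg/L.
Mixed L₀ = (13.0×1.89 + 2.09×106)/(15.09) = 246.1/15.09 = 16.31 mg/L.
Initial deficit D₀ = C_s − DO₀ = 8.35 − 5.848 = 2.502 mg/L.
t_c = (1/0.4680) ln[(0.850/0.382)(1 − 2.502×0.4680/(0.382×16.31))] = 2.137 × ln(1.807) = 1.264 d.
D_c = (0.382/0.850) × 16.31 × e^(−0.382×1.264) = 0.4494 × 16.31 × 0.6170 = 4.522 mg/L.
Minimum DO = 8.35 − 4.522 = 3.828 mg/L.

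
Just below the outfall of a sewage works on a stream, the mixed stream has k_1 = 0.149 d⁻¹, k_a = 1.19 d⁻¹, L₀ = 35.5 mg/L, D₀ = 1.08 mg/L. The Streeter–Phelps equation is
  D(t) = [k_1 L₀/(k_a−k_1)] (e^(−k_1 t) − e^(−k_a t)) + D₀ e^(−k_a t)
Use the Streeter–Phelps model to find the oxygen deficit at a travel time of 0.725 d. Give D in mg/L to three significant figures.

k_1 L₀/(k_a−k_1) = 0.149×35.5/(1.19−0.149) = 5.289/1.041 = 5.081 mg/L.
e^(−k_1 t) = e^(−0.149×0.7250) = 0.8976; e^(−k_a t) = e^(−1.19×0.7250) = 0.4220.
D = 5.081 × (0.8976 − 0.4220) + 1.08 × 0.4220 = 2.417 + 0.4558 = 2.872 mg/L.

D ≈ 2.87 mg/L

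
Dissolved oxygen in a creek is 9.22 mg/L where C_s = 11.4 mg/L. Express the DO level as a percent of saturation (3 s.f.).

% saturation = C/C_s × 100 = 9.22/11.4 × 100 = 80.9 %.

80.9 % saturation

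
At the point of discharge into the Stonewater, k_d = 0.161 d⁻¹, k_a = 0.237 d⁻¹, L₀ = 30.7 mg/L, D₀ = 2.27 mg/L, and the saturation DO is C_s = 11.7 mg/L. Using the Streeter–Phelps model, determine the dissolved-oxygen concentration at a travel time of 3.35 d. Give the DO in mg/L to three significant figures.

k_d L₀/(k_a−k_d) = 0.161×30.7/(0.237−0.161) = 4.943/0.07600 = 65.04 mg/L.
e^(−k_d t) = e^(−0.161×3.350) = 0.5831; e^(−k_a t) = e^(−0.237×3.350) = 0.4521.
D = 65.04 × (0.5831 − 0.4521) + 2.27 × 0.4521 = 8.524 + 1.026 = 9.550 mg/L.
DO = C_s − D = 11.7 − 9.550 = 2.150 mg/L.

DO ≈ 2.15 mg/L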